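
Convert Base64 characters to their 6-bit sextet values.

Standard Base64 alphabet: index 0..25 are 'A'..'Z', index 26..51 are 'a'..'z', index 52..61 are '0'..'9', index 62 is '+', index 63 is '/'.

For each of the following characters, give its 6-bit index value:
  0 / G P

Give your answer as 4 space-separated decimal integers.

Answer: 52 63 6 15

Derivation:
'0': 0..9 range, 52 + ord('0') − ord('0') = 52
'/': index 63
'G': A..Z range, ord('G') − ord('A') = 6
'P': A..Z range, ord('P') − ord('A') = 15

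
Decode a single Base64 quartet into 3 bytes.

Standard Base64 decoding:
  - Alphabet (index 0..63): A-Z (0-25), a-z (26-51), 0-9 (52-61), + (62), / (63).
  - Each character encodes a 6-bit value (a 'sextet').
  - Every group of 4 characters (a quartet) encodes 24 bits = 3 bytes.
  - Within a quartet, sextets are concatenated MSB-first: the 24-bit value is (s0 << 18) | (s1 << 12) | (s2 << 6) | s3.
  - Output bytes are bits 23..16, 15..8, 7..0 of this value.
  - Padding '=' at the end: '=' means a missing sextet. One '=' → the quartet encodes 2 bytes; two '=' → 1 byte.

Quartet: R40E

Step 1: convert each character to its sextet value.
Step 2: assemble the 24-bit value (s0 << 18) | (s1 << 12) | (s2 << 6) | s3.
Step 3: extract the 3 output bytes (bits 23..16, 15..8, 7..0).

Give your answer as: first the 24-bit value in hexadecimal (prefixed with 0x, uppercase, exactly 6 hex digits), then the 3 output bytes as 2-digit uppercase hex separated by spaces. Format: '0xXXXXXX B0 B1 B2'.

Sextets: R=17, 4=56, 0=52, E=4
24-bit: (17<<18) | (56<<12) | (52<<6) | 4
      = 0x440000 | 0x038000 | 0x000D00 | 0x000004
      = 0x478D04
Bytes: (v>>16)&0xFF=47, (v>>8)&0xFF=8D, v&0xFF=04

Answer: 0x478D04 47 8D 04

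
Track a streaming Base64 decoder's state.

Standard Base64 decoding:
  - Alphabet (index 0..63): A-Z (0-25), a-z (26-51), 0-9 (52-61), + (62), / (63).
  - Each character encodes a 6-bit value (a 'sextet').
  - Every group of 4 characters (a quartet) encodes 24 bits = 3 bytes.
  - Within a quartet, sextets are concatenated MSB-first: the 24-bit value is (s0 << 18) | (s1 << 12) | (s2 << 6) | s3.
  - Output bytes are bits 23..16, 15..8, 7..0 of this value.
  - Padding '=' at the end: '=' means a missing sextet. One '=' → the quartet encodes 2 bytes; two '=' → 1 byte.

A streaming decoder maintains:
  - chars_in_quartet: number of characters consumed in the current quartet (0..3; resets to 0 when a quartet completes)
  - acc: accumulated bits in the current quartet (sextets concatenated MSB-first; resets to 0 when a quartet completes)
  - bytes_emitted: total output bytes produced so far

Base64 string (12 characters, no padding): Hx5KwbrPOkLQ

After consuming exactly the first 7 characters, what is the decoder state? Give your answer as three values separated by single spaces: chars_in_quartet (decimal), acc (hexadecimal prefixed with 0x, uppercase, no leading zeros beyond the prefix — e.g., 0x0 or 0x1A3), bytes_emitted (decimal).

Answer: 3 0x306EB 3

Derivation:
After char 0 ('H'=7): chars_in_quartet=1 acc=0x7 bytes_emitted=0
After char 1 ('x'=49): chars_in_quartet=2 acc=0x1F1 bytes_emitted=0
After char 2 ('5'=57): chars_in_quartet=3 acc=0x7C79 bytes_emitted=0
After char 3 ('K'=10): chars_in_quartet=4 acc=0x1F1E4A -> emit 1F 1E 4A, reset; bytes_emitted=3
After char 4 ('w'=48): chars_in_quartet=1 acc=0x30 bytes_emitted=3
After char 5 ('b'=27): chars_in_quartet=2 acc=0xC1B bytes_emitted=3
After char 6 ('r'=43): chars_in_quartet=3 acc=0x306EB bytes_emitted=3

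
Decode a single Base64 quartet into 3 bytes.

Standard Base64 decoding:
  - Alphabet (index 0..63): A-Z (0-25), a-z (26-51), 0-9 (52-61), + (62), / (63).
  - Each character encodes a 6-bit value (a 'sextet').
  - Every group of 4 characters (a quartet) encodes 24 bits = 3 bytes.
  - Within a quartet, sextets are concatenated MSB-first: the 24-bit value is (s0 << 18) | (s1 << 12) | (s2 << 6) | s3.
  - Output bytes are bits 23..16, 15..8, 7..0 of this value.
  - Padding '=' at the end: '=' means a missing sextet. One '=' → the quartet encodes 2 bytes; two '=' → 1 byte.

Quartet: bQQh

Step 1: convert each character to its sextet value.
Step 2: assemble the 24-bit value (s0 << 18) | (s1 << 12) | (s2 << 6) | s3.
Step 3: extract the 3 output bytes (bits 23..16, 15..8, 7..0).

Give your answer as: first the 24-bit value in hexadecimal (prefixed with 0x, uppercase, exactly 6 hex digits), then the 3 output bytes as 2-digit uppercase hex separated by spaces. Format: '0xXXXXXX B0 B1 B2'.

Answer: 0x6D0421 6D 04 21

Derivation:
Sextets: b=27, Q=16, Q=16, h=33
24-bit: (27<<18) | (16<<12) | (16<<6) | 33
      = 0x6C0000 | 0x010000 | 0x000400 | 0x000021
      = 0x6D0421
Bytes: (v>>16)&0xFF=6D, (v>>8)&0xFF=04, v&0xFF=21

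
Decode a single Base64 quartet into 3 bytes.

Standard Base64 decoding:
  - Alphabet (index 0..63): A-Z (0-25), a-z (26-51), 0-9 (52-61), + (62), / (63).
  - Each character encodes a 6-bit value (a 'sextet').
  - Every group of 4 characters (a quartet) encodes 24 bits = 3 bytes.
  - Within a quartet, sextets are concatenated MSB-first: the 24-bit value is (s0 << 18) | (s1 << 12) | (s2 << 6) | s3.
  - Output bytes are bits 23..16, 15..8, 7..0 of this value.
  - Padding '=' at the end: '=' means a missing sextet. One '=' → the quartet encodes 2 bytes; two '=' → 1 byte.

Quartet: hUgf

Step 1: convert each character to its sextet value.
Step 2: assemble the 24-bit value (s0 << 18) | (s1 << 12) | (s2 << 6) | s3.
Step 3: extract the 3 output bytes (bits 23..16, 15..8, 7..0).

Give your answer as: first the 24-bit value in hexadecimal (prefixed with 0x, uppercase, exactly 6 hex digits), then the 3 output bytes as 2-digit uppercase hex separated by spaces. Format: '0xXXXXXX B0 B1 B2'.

Answer: 0x85481F 85 48 1F

Derivation:
Sextets: h=33, U=20, g=32, f=31
24-bit: (33<<18) | (20<<12) | (32<<6) | 31
      = 0x840000 | 0x014000 | 0x000800 | 0x00001F
      = 0x85481F
Bytes: (v>>16)&0xFF=85, (v>>8)&0xFF=48, v&0xFF=1F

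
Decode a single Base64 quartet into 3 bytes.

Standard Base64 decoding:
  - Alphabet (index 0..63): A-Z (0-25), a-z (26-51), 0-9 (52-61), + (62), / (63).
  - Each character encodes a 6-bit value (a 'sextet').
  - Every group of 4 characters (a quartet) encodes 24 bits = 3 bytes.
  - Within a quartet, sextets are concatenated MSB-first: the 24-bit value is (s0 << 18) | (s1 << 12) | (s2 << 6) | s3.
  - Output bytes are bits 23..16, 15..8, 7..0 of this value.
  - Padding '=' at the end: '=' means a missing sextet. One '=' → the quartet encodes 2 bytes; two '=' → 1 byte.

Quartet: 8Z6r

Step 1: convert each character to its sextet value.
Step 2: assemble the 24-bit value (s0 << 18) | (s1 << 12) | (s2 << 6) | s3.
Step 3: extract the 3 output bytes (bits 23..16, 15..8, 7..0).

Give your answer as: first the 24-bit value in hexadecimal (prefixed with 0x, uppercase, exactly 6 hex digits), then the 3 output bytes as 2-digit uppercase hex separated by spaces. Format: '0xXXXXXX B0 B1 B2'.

Sextets: 8=60, Z=25, 6=58, r=43
24-bit: (60<<18) | (25<<12) | (58<<6) | 43
      = 0xF00000 | 0x019000 | 0x000E80 | 0x00002B
      = 0xF19EAB
Bytes: (v>>16)&0xFF=F1, (v>>8)&0xFF=9E, v&0xFF=AB

Answer: 0xF19EAB F1 9E AB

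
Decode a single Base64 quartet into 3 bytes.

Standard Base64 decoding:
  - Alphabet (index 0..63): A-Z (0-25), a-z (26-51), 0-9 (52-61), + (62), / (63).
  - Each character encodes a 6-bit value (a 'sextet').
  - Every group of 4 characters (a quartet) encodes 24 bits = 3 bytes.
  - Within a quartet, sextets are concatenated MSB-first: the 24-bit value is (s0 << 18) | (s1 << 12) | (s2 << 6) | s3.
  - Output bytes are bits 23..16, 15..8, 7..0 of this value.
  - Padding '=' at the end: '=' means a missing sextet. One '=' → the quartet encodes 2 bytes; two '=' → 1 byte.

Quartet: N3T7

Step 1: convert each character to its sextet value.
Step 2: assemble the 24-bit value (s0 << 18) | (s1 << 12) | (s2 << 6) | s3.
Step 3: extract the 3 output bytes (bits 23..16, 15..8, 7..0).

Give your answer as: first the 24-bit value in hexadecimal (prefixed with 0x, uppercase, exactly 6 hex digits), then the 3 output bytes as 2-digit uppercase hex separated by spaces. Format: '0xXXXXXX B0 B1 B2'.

Answer: 0x3774FB 37 74 FB

Derivation:
Sextets: N=13, 3=55, T=19, 7=59
24-bit: (13<<18) | (55<<12) | (19<<6) | 59
      = 0x340000 | 0x037000 | 0x0004C0 | 0x00003B
      = 0x3774FB
Bytes: (v>>16)&0xFF=37, (v>>8)&0xFF=74, v&0xFF=FB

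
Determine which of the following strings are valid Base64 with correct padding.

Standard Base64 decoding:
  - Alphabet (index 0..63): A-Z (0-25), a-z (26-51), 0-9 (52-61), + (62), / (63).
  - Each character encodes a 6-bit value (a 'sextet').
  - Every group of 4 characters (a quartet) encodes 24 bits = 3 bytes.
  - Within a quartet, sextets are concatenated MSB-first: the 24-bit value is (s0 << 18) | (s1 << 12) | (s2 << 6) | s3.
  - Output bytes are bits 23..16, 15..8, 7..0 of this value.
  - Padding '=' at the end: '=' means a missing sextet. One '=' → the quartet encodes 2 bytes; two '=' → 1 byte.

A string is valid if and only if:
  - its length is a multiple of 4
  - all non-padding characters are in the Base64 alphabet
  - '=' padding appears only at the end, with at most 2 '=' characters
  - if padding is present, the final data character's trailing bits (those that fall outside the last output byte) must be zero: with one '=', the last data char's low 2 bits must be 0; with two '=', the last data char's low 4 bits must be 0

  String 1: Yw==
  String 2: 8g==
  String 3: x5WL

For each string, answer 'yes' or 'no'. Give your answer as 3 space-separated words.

String 1: 'Yw==' → valid
String 2: '8g==' → valid
String 3: 'x5WL' → valid

Answer: yes yes yes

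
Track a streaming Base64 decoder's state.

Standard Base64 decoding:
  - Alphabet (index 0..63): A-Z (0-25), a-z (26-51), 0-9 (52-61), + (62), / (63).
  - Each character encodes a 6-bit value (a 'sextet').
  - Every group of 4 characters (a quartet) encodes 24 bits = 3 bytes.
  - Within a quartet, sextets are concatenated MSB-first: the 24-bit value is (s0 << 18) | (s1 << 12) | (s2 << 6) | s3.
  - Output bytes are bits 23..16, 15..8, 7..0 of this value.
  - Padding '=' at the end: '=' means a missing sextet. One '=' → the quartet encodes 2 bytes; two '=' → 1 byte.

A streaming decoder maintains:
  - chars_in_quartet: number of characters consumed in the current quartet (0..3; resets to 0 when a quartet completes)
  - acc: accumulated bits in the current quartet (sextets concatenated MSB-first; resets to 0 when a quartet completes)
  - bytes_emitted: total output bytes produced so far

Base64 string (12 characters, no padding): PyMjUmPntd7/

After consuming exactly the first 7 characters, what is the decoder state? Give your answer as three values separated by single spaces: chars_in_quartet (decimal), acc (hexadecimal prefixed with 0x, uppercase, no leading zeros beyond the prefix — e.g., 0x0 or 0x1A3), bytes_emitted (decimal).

After char 0 ('P'=15): chars_in_quartet=1 acc=0xF bytes_emitted=0
After char 1 ('y'=50): chars_in_quartet=2 acc=0x3F2 bytes_emitted=0
After char 2 ('M'=12): chars_in_quartet=3 acc=0xFC8C bytes_emitted=0
After char 3 ('j'=35): chars_in_quartet=4 acc=0x3F2323 -> emit 3F 23 23, reset; bytes_emitted=3
After char 4 ('U'=20): chars_in_quartet=1 acc=0x14 bytes_emitted=3
After char 5 ('m'=38): chars_in_quartet=2 acc=0x526 bytes_emitted=3
After char 6 ('P'=15): chars_in_quartet=3 acc=0x1498F bytes_emitted=3

Answer: 3 0x1498F 3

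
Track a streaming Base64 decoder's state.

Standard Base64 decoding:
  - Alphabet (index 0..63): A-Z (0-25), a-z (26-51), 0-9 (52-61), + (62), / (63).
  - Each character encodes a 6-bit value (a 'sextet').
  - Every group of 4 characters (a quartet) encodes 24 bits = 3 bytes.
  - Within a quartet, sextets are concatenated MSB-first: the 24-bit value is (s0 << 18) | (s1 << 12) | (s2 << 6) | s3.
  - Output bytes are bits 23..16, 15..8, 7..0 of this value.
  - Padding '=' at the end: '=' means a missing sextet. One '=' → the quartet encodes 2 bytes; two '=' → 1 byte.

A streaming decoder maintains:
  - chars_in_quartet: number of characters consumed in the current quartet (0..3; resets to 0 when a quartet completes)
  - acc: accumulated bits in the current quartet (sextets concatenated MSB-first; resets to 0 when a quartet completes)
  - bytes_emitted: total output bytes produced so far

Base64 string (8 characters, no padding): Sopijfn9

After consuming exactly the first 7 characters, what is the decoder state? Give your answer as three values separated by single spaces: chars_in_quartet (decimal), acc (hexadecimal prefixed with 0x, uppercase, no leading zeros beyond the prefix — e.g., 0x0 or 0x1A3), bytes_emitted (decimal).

After char 0 ('S'=18): chars_in_quartet=1 acc=0x12 bytes_emitted=0
After char 1 ('o'=40): chars_in_quartet=2 acc=0x4A8 bytes_emitted=0
After char 2 ('p'=41): chars_in_quartet=3 acc=0x12A29 bytes_emitted=0
After char 3 ('i'=34): chars_in_quartet=4 acc=0x4A8A62 -> emit 4A 8A 62, reset; bytes_emitted=3
After char 4 ('j'=35): chars_in_quartet=1 acc=0x23 bytes_emitted=3
After char 5 ('f'=31): chars_in_quartet=2 acc=0x8DF bytes_emitted=3
After char 6 ('n'=39): chars_in_quartet=3 acc=0x237E7 bytes_emitted=3

Answer: 3 0x237E7 3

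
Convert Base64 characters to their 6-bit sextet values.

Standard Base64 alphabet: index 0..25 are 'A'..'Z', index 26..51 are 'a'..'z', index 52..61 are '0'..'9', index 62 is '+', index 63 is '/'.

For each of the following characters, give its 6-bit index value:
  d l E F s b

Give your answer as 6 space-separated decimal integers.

Answer: 29 37 4 5 44 27

Derivation:
'd': a..z range, 26 + ord('d') − ord('a') = 29
'l': a..z range, 26 + ord('l') − ord('a') = 37
'E': A..Z range, ord('E') − ord('A') = 4
'F': A..Z range, ord('F') − ord('A') = 5
's': a..z range, 26 + ord('s') − ord('a') = 44
'b': a..z range, 26 + ord('b') − ord('a') = 27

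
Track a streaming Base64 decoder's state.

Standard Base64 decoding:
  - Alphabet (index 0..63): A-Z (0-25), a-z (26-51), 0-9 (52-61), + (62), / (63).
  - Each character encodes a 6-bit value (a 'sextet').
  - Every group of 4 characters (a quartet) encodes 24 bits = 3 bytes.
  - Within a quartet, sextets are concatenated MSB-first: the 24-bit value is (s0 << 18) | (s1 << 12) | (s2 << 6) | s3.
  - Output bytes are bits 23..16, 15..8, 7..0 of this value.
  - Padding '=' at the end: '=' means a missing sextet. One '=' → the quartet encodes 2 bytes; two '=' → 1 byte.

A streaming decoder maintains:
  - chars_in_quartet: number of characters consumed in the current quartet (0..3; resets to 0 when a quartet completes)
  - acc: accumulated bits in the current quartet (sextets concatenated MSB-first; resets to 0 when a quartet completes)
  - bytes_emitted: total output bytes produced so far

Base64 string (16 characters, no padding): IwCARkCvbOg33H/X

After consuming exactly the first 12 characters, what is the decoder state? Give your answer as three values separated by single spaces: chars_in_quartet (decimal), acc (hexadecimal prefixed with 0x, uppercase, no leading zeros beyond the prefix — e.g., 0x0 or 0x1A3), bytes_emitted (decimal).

Answer: 0 0x0 9

Derivation:
After char 0 ('I'=8): chars_in_quartet=1 acc=0x8 bytes_emitted=0
After char 1 ('w'=48): chars_in_quartet=2 acc=0x230 bytes_emitted=0
After char 2 ('C'=2): chars_in_quartet=3 acc=0x8C02 bytes_emitted=0
After char 3 ('A'=0): chars_in_quartet=4 acc=0x230080 -> emit 23 00 80, reset; bytes_emitted=3
After char 4 ('R'=17): chars_in_quartet=1 acc=0x11 bytes_emitted=3
After char 5 ('k'=36): chars_in_quartet=2 acc=0x464 bytes_emitted=3
After char 6 ('C'=2): chars_in_quartet=3 acc=0x11902 bytes_emitted=3
After char 7 ('v'=47): chars_in_quartet=4 acc=0x4640AF -> emit 46 40 AF, reset; bytes_emitted=6
After char 8 ('b'=27): chars_in_quartet=1 acc=0x1B bytes_emitted=6
After char 9 ('O'=14): chars_in_quartet=2 acc=0x6CE bytes_emitted=6
After char 10 ('g'=32): chars_in_quartet=3 acc=0x1B3A0 bytes_emitted=6
After char 11 ('3'=55): chars_in_quartet=4 acc=0x6CE837 -> emit 6C E8 37, reset; bytes_emitted=9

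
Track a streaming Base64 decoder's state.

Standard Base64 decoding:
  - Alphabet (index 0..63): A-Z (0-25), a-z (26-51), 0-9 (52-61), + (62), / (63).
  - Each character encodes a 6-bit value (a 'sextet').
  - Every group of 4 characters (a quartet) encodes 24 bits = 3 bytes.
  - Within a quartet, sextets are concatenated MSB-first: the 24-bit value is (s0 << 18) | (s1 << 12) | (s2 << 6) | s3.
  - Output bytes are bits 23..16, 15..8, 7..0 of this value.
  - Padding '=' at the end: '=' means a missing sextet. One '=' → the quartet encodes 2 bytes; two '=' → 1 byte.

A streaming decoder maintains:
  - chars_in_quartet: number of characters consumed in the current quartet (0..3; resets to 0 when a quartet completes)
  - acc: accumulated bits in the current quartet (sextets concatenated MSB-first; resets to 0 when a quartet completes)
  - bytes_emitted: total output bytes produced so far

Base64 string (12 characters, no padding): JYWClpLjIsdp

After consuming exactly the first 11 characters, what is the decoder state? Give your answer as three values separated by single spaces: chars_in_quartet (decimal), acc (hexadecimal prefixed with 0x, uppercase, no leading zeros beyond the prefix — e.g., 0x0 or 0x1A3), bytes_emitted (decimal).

Answer: 3 0x8B1D 6

Derivation:
After char 0 ('J'=9): chars_in_quartet=1 acc=0x9 bytes_emitted=0
After char 1 ('Y'=24): chars_in_quartet=2 acc=0x258 bytes_emitted=0
After char 2 ('W'=22): chars_in_quartet=3 acc=0x9616 bytes_emitted=0
After char 3 ('C'=2): chars_in_quartet=4 acc=0x258582 -> emit 25 85 82, reset; bytes_emitted=3
After char 4 ('l'=37): chars_in_quartet=1 acc=0x25 bytes_emitted=3
After char 5 ('p'=41): chars_in_quartet=2 acc=0x969 bytes_emitted=3
After char 6 ('L'=11): chars_in_quartet=3 acc=0x25A4B bytes_emitted=3
After char 7 ('j'=35): chars_in_quartet=4 acc=0x9692E3 -> emit 96 92 E3, reset; bytes_emitted=6
After char 8 ('I'=8): chars_in_quartet=1 acc=0x8 bytes_emitted=6
After char 9 ('s'=44): chars_in_quartet=2 acc=0x22C bytes_emitted=6
After char 10 ('d'=29): chars_in_quartet=3 acc=0x8B1D bytes_emitted=6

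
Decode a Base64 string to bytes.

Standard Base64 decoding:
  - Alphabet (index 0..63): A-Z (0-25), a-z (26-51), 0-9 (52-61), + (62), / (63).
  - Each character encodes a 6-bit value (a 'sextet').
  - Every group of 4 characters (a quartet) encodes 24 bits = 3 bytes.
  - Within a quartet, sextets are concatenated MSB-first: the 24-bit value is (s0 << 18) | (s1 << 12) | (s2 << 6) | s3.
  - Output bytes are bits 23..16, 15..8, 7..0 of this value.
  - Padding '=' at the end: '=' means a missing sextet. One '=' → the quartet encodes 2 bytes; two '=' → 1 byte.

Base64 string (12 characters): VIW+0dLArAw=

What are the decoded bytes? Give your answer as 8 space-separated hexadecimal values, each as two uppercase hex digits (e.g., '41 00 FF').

Answer: 54 85 BE D1 D2 C0 AC 0C

Derivation:
After char 0 ('V'=21): chars_in_quartet=1 acc=0x15 bytes_emitted=0
After char 1 ('I'=8): chars_in_quartet=2 acc=0x548 bytes_emitted=0
After char 2 ('W'=22): chars_in_quartet=3 acc=0x15216 bytes_emitted=0
After char 3 ('+'=62): chars_in_quartet=4 acc=0x5485BE -> emit 54 85 BE, reset; bytes_emitted=3
After char 4 ('0'=52): chars_in_quartet=1 acc=0x34 bytes_emitted=3
After char 5 ('d'=29): chars_in_quartet=2 acc=0xD1D bytes_emitted=3
After char 6 ('L'=11): chars_in_quartet=3 acc=0x3474B bytes_emitted=3
After char 7 ('A'=0): chars_in_quartet=4 acc=0xD1D2C0 -> emit D1 D2 C0, reset; bytes_emitted=6
After char 8 ('r'=43): chars_in_quartet=1 acc=0x2B bytes_emitted=6
After char 9 ('A'=0): chars_in_quartet=2 acc=0xAC0 bytes_emitted=6
After char 10 ('w'=48): chars_in_quartet=3 acc=0x2B030 bytes_emitted=6
Padding '=': partial quartet acc=0x2B030 -> emit AC 0C; bytes_emitted=8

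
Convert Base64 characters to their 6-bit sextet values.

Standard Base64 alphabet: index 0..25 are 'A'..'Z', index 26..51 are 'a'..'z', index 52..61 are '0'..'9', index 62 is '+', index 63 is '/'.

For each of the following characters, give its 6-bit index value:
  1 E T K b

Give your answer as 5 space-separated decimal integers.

'1': 0..9 range, 52 + ord('1') − ord('0') = 53
'E': A..Z range, ord('E') − ord('A') = 4
'T': A..Z range, ord('T') − ord('A') = 19
'K': A..Z range, ord('K') − ord('A') = 10
'b': a..z range, 26 + ord('b') − ord('a') = 27

Answer: 53 4 19 10 27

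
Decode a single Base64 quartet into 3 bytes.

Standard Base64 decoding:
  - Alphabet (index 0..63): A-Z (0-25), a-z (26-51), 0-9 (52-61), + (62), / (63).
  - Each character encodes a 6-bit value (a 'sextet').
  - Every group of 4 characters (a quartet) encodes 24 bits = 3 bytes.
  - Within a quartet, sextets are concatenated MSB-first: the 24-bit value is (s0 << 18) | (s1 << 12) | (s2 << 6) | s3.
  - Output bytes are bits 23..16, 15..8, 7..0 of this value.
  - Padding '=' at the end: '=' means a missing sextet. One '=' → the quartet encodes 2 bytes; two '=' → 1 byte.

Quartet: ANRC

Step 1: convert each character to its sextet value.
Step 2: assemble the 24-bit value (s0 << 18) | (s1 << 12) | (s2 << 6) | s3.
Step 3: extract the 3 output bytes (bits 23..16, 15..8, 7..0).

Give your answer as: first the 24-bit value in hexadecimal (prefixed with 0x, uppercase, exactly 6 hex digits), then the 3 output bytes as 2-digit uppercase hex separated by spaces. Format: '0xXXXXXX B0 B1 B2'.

Sextets: A=0, N=13, R=17, C=2
24-bit: (0<<18) | (13<<12) | (17<<6) | 2
      = 0x000000 | 0x00D000 | 0x000440 | 0x000002
      = 0x00D442
Bytes: (v>>16)&0xFF=00, (v>>8)&0xFF=D4, v&0xFF=42

Answer: 0x00D442 00 D4 42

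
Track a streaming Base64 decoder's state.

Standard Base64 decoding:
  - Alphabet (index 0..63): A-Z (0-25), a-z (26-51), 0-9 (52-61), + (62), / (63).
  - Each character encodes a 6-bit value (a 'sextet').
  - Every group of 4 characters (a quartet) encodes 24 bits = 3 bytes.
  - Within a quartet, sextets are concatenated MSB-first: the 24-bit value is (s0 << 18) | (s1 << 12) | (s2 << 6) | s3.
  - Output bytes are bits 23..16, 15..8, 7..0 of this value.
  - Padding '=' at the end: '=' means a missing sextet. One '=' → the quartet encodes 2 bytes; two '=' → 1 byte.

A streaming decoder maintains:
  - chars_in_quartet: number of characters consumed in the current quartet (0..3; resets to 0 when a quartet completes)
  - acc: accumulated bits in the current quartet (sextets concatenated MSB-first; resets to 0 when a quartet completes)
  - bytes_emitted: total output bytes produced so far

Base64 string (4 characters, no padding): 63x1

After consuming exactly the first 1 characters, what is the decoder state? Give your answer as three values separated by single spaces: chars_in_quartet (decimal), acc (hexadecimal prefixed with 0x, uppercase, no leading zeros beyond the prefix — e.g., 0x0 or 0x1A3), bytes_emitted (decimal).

After char 0 ('6'=58): chars_in_quartet=1 acc=0x3A bytes_emitted=0

Answer: 1 0x3A 0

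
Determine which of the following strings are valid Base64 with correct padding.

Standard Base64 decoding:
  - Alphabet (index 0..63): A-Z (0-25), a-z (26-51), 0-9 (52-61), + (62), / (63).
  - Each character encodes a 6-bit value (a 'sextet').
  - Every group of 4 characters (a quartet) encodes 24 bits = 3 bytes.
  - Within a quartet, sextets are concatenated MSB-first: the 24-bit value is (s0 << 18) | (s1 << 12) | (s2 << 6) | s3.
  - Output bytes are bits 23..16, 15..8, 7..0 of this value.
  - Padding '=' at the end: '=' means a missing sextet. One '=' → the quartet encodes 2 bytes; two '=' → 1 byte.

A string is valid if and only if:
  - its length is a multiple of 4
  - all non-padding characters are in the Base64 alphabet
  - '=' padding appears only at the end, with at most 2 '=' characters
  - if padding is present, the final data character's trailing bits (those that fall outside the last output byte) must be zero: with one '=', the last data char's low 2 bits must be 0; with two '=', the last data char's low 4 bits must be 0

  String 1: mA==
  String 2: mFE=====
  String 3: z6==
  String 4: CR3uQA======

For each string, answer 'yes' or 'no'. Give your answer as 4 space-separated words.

Answer: yes no no no

Derivation:
String 1: 'mA==' → valid
String 2: 'mFE=====' → invalid (5 pad chars (max 2))
String 3: 'z6==' → invalid (bad trailing bits)
String 4: 'CR3uQA======' → invalid (6 pad chars (max 2))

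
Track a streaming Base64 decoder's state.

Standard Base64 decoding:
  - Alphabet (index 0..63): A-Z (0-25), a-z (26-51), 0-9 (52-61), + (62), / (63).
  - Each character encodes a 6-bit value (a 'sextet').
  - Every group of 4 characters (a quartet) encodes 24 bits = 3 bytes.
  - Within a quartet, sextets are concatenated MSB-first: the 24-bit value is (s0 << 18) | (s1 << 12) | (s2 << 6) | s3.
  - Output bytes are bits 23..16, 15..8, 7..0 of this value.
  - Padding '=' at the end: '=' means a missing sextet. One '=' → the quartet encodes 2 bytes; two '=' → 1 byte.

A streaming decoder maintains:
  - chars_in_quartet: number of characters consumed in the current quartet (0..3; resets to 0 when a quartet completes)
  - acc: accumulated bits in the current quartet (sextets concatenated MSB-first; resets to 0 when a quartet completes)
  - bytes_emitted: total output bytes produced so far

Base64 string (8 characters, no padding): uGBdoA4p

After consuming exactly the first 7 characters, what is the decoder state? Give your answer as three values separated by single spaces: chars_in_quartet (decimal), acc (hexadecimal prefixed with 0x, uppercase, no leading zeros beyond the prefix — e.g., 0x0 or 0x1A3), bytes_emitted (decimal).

After char 0 ('u'=46): chars_in_quartet=1 acc=0x2E bytes_emitted=0
After char 1 ('G'=6): chars_in_quartet=2 acc=0xB86 bytes_emitted=0
After char 2 ('B'=1): chars_in_quartet=3 acc=0x2E181 bytes_emitted=0
After char 3 ('d'=29): chars_in_quartet=4 acc=0xB8605D -> emit B8 60 5D, reset; bytes_emitted=3
After char 4 ('o'=40): chars_in_quartet=1 acc=0x28 bytes_emitted=3
After char 5 ('A'=0): chars_in_quartet=2 acc=0xA00 bytes_emitted=3
After char 6 ('4'=56): chars_in_quartet=3 acc=0x28038 bytes_emitted=3

Answer: 3 0x28038 3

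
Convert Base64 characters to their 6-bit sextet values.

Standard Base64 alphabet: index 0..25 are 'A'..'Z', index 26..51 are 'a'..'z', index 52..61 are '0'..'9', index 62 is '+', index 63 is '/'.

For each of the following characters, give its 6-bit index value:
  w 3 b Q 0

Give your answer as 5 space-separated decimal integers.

Answer: 48 55 27 16 52

Derivation:
'w': a..z range, 26 + ord('w') − ord('a') = 48
'3': 0..9 range, 52 + ord('3') − ord('0') = 55
'b': a..z range, 26 + ord('b') − ord('a') = 27
'Q': A..Z range, ord('Q') − ord('A') = 16
'0': 0..9 range, 52 + ord('0') − ord('0') = 52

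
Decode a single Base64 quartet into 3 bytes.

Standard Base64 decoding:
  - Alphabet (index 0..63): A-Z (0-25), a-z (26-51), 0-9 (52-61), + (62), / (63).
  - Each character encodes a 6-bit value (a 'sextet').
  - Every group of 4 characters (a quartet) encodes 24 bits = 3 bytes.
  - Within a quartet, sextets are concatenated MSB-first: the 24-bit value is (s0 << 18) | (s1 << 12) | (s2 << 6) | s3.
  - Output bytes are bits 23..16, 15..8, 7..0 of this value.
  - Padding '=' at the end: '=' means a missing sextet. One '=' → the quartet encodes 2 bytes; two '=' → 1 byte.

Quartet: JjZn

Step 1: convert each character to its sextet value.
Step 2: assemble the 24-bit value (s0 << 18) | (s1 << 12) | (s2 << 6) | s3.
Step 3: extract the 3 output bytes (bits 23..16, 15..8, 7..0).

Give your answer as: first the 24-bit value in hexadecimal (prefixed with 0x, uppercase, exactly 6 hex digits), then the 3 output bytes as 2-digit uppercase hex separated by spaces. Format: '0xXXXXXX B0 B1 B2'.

Answer: 0x263667 26 36 67

Derivation:
Sextets: J=9, j=35, Z=25, n=39
24-bit: (9<<18) | (35<<12) | (25<<6) | 39
      = 0x240000 | 0x023000 | 0x000640 | 0x000027
      = 0x263667
Bytes: (v>>16)&0xFF=26, (v>>8)&0xFF=36, v&0xFF=67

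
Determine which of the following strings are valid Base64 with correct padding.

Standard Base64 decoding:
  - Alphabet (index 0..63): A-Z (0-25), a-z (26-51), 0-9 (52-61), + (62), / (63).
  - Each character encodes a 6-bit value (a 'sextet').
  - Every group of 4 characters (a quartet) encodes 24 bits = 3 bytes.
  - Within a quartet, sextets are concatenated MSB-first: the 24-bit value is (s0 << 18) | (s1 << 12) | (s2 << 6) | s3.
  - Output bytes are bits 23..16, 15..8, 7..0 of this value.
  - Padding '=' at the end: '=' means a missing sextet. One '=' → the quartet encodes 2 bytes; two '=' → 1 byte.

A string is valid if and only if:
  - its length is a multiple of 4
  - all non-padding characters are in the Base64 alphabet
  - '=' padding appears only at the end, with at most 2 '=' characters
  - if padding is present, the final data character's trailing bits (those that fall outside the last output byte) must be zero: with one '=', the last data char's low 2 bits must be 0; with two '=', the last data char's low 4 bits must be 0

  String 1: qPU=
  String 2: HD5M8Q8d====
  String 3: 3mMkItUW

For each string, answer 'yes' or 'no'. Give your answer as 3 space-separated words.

Answer: yes no yes

Derivation:
String 1: 'qPU=' → valid
String 2: 'HD5M8Q8d====' → invalid (4 pad chars (max 2))
String 3: '3mMkItUW' → valid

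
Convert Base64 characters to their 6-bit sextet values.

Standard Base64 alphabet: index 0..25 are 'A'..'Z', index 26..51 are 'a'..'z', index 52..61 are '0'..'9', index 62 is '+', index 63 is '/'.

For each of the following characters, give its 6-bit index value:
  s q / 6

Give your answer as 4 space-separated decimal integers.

Answer: 44 42 63 58

Derivation:
's': a..z range, 26 + ord('s') − ord('a') = 44
'q': a..z range, 26 + ord('q') − ord('a') = 42
'/': index 63
'6': 0..9 range, 52 + ord('6') − ord('0') = 58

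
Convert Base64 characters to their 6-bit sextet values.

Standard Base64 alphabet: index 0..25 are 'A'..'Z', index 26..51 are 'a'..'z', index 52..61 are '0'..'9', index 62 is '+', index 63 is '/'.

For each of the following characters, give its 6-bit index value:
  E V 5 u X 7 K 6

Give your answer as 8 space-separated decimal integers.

'E': A..Z range, ord('E') − ord('A') = 4
'V': A..Z range, ord('V') − ord('A') = 21
'5': 0..9 range, 52 + ord('5') − ord('0') = 57
'u': a..z range, 26 + ord('u') − ord('a') = 46
'X': A..Z range, ord('X') − ord('A') = 23
'7': 0..9 range, 52 + ord('7') − ord('0') = 59
'K': A..Z range, ord('K') − ord('A') = 10
'6': 0..9 range, 52 + ord('6') − ord('0') = 58

Answer: 4 21 57 46 23 59 10 58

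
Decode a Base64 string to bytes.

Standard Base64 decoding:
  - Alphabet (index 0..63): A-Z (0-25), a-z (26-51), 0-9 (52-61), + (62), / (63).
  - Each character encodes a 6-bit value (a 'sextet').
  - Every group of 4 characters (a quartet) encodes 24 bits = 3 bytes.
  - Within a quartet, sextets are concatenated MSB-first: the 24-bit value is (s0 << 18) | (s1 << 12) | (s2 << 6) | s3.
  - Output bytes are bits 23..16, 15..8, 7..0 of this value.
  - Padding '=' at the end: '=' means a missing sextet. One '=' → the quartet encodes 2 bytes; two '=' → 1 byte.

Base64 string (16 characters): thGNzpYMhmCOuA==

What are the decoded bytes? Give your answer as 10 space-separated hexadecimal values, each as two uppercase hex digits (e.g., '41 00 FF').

After char 0 ('t'=45): chars_in_quartet=1 acc=0x2D bytes_emitted=0
After char 1 ('h'=33): chars_in_quartet=2 acc=0xB61 bytes_emitted=0
After char 2 ('G'=6): chars_in_quartet=3 acc=0x2D846 bytes_emitted=0
After char 3 ('N'=13): chars_in_quartet=4 acc=0xB6118D -> emit B6 11 8D, reset; bytes_emitted=3
After char 4 ('z'=51): chars_in_quartet=1 acc=0x33 bytes_emitted=3
After char 5 ('p'=41): chars_in_quartet=2 acc=0xCE9 bytes_emitted=3
After char 6 ('Y'=24): chars_in_quartet=3 acc=0x33A58 bytes_emitted=3
After char 7 ('M'=12): chars_in_quartet=4 acc=0xCE960C -> emit CE 96 0C, reset; bytes_emitted=6
After char 8 ('h'=33): chars_in_quartet=1 acc=0x21 bytes_emitted=6
After char 9 ('m'=38): chars_in_quartet=2 acc=0x866 bytes_emitted=6
After char 10 ('C'=2): chars_in_quartet=3 acc=0x21982 bytes_emitted=6
After char 11 ('O'=14): chars_in_quartet=4 acc=0x86608E -> emit 86 60 8E, reset; bytes_emitted=9
After char 12 ('u'=46): chars_in_quartet=1 acc=0x2E bytes_emitted=9
After char 13 ('A'=0): chars_in_quartet=2 acc=0xB80 bytes_emitted=9
Padding '==': partial quartet acc=0xB80 -> emit B8; bytes_emitted=10

Answer: B6 11 8D CE 96 0C 86 60 8E B8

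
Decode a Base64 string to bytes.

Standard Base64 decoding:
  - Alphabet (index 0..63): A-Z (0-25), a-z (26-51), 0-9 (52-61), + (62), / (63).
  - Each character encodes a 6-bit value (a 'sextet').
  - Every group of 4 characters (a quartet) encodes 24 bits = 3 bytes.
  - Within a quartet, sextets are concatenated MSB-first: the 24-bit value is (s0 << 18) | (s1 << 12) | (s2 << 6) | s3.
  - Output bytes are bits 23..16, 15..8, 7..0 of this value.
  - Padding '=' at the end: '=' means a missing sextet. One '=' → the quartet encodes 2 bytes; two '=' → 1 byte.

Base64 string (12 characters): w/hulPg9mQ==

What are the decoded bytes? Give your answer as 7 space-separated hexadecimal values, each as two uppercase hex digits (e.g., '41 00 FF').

Answer: C3 F8 6E 94 F8 3D 99

Derivation:
After char 0 ('w'=48): chars_in_quartet=1 acc=0x30 bytes_emitted=0
After char 1 ('/'=63): chars_in_quartet=2 acc=0xC3F bytes_emitted=0
After char 2 ('h'=33): chars_in_quartet=3 acc=0x30FE1 bytes_emitted=0
After char 3 ('u'=46): chars_in_quartet=4 acc=0xC3F86E -> emit C3 F8 6E, reset; bytes_emitted=3
After char 4 ('l'=37): chars_in_quartet=1 acc=0x25 bytes_emitted=3
After char 5 ('P'=15): chars_in_quartet=2 acc=0x94F bytes_emitted=3
After char 6 ('g'=32): chars_in_quartet=3 acc=0x253E0 bytes_emitted=3
After char 7 ('9'=61): chars_in_quartet=4 acc=0x94F83D -> emit 94 F8 3D, reset; bytes_emitted=6
After char 8 ('m'=38): chars_in_quartet=1 acc=0x26 bytes_emitted=6
After char 9 ('Q'=16): chars_in_quartet=2 acc=0x990 bytes_emitted=6
Padding '==': partial quartet acc=0x990 -> emit 99; bytes_emitted=7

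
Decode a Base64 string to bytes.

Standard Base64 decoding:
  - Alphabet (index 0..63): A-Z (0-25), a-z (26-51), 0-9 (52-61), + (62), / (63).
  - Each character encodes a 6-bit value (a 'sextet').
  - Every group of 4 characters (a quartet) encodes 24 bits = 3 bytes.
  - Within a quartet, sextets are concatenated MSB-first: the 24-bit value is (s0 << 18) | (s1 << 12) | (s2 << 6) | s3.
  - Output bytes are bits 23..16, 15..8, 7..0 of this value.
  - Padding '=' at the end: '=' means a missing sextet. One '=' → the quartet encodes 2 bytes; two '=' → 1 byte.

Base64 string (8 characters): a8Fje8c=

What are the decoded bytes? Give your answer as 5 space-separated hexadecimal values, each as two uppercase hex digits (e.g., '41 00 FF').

Answer: 6B C1 63 7B C7

Derivation:
After char 0 ('a'=26): chars_in_quartet=1 acc=0x1A bytes_emitted=0
After char 1 ('8'=60): chars_in_quartet=2 acc=0x6BC bytes_emitted=0
After char 2 ('F'=5): chars_in_quartet=3 acc=0x1AF05 bytes_emitted=0
After char 3 ('j'=35): chars_in_quartet=4 acc=0x6BC163 -> emit 6B C1 63, reset; bytes_emitted=3
After char 4 ('e'=30): chars_in_quartet=1 acc=0x1E bytes_emitted=3
After char 5 ('8'=60): chars_in_quartet=2 acc=0x7BC bytes_emitted=3
After char 6 ('c'=28): chars_in_quartet=3 acc=0x1EF1C bytes_emitted=3
Padding '=': partial quartet acc=0x1EF1C -> emit 7B C7; bytes_emitted=5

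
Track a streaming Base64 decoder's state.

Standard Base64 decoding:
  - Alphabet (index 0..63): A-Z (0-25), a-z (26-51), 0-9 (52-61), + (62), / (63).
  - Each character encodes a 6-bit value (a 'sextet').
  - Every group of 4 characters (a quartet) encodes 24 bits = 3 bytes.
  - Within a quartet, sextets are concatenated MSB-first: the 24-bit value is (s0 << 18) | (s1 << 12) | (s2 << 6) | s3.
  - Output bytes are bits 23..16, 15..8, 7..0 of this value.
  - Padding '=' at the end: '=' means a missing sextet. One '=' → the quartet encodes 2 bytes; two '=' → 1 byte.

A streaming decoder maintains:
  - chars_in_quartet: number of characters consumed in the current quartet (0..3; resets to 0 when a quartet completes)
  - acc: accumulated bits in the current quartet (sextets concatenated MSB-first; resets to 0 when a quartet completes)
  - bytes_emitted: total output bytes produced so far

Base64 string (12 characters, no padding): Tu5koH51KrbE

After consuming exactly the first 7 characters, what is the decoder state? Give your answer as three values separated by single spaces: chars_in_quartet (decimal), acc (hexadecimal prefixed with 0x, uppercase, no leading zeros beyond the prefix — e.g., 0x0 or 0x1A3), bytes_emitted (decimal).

After char 0 ('T'=19): chars_in_quartet=1 acc=0x13 bytes_emitted=0
After char 1 ('u'=46): chars_in_quartet=2 acc=0x4EE bytes_emitted=0
After char 2 ('5'=57): chars_in_quartet=3 acc=0x13BB9 bytes_emitted=0
After char 3 ('k'=36): chars_in_quartet=4 acc=0x4EEE64 -> emit 4E EE 64, reset; bytes_emitted=3
After char 4 ('o'=40): chars_in_quartet=1 acc=0x28 bytes_emitted=3
After char 5 ('H'=7): chars_in_quartet=2 acc=0xA07 bytes_emitted=3
After char 6 ('5'=57): chars_in_quartet=3 acc=0x281F9 bytes_emitted=3

Answer: 3 0x281F9 3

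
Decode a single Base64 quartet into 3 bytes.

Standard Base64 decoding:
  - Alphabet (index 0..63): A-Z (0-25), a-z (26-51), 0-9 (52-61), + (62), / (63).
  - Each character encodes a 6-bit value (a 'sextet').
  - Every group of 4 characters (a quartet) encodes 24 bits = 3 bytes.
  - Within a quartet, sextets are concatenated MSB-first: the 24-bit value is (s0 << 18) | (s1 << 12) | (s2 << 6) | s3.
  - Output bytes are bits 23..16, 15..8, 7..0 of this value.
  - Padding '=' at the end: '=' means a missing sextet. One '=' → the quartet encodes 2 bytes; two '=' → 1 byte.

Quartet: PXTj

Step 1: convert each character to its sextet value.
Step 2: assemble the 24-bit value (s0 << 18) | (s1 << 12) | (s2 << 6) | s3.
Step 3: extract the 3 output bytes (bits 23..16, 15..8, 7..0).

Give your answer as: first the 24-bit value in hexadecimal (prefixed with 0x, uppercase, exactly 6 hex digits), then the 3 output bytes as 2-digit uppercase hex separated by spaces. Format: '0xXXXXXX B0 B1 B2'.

Sextets: P=15, X=23, T=19, j=35
24-bit: (15<<18) | (23<<12) | (19<<6) | 35
      = 0x3C0000 | 0x017000 | 0x0004C0 | 0x000023
      = 0x3D74E3
Bytes: (v>>16)&0xFF=3D, (v>>8)&0xFF=74, v&0xFF=E3

Answer: 0x3D74E3 3D 74 E3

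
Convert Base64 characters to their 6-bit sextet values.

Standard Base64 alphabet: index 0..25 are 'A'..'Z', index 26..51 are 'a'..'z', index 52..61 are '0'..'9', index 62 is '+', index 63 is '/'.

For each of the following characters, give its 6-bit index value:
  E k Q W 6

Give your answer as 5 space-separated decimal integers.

'E': A..Z range, ord('E') − ord('A') = 4
'k': a..z range, 26 + ord('k') − ord('a') = 36
'Q': A..Z range, ord('Q') − ord('A') = 16
'W': A..Z range, ord('W') − ord('A') = 22
'6': 0..9 range, 52 + ord('6') − ord('0') = 58

Answer: 4 36 16 22 58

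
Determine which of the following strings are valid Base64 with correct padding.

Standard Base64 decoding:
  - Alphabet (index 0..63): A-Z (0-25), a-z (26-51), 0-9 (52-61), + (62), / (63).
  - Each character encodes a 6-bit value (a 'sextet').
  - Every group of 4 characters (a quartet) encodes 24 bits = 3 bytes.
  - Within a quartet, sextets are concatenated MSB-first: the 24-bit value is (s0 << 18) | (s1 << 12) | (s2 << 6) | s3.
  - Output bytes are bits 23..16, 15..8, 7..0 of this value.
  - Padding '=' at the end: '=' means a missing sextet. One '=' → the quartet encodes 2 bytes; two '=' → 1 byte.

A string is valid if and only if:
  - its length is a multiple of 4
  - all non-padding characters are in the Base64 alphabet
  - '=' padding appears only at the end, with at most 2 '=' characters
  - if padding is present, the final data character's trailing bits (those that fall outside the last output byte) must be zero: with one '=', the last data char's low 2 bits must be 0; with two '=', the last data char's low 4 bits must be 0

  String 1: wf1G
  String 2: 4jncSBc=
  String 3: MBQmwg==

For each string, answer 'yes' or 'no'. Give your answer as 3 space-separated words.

Answer: yes yes yes

Derivation:
String 1: 'wf1G' → valid
String 2: '4jncSBc=' → valid
String 3: 'MBQmwg==' → valid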